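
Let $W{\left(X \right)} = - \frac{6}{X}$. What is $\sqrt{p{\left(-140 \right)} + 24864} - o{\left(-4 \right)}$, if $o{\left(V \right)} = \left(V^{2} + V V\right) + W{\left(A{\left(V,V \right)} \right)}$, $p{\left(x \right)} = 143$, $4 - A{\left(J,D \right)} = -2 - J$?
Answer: $-29 + \sqrt{25007} \approx 129.14$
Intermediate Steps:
$A{\left(J,D \right)} = 6 + J$ ($A{\left(J,D \right)} = 4 - \left(-2 - J\right) = 4 + \left(2 + J\right) = 6 + J$)
$o{\left(V \right)} = - \frac{6}{6 + V} + 2 V^{2}$ ($o{\left(V \right)} = \left(V^{2} + V V\right) - \frac{6}{6 + V} = \left(V^{2} + V^{2}\right) - \frac{6}{6 + V} = 2 V^{2} - \frac{6}{6 + V} = - \frac{6}{6 + V} + 2 V^{2}$)
$\sqrt{p{\left(-140 \right)} + 24864} - o{\left(-4 \right)} = \sqrt{143 + 24864} - \frac{2 \left(-3 + \left(-4\right)^{2} \left(6 - 4\right)\right)}{6 - 4} = \sqrt{25007} - \frac{2 \left(-3 + 16 \cdot 2\right)}{2} = \sqrt{25007} - 2 \cdot \frac{1}{2} \left(-3 + 32\right) = \sqrt{25007} - 2 \cdot \frac{1}{2} \cdot 29 = \sqrt{25007} - 29 = -29 + \sqrt{25007}$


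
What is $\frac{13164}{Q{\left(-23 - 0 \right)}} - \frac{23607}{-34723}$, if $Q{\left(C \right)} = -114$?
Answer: $- \frac{75733729}{659737} \approx -114.79$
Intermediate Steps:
$\frac{13164}{Q{\left(-23 - 0 \right)}} - \frac{23607}{-34723} = \frac{13164}{-114} - \frac{23607}{-34723} = 13164 \left(- \frac{1}{114}\right) - - \frac{23607}{34723} = - \frac{2194}{19} + \frac{23607}{34723} = - \frac{75733729}{659737}$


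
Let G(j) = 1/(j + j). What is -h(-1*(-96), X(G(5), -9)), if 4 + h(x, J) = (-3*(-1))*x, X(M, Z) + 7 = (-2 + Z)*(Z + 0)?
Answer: -284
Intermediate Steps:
G(j) = 1/(2*j)
X(M, Z) = -7 + Z*(-2 + Z) (X(M, Z) = -7 + (-2 + Z)*(Z + 0) = -7 + (-2 + Z)*Z = -7 + Z*(-2 + Z))
h(x, J) = -4 + 3*x (h(x, J) = -4 + (-3*(-1))*x = -4 + 3*x)
-h(-1*(-96), X(G(5), -9)) = -(-4 + 3*(-1*(-96))) = -(-4 + 3*96) = -(-4 + 288) = -1*284 = -284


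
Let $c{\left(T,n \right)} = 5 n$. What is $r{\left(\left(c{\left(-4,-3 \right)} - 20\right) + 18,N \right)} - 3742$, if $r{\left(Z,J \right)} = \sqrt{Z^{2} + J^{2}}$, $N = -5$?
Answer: $-3742 + \sqrt{314} \approx -3724.3$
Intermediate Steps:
$r{\left(Z,J \right)} = \sqrt{J^{2} + Z^{2}}$
$r{\left(\left(c{\left(-4,-3 \right)} - 20\right) + 18,N \right)} - 3742 = \sqrt{\left(-5\right)^{2} + \left(\left(5 \left(-3\right) - 20\right) + 18\right)^{2}} - 3742 = \sqrt{25 + \left(\left(-15 - 20\right) + 18\right)^{2}} - 3742 = \sqrt{25 + \left(-35 + 18\right)^{2}} - 3742 = \sqrt{25 + \left(-17\right)^{2}} - 3742 = \sqrt{25 + 289} - 3742 = \sqrt{314} - 3742 = -3742 + \sqrt{314}$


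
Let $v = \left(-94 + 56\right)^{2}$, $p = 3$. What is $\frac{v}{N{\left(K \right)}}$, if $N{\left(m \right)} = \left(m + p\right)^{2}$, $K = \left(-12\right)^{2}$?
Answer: $\frac{1444}{21609} \approx 0.066824$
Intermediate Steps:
$K = 144$
$N{\left(m \right)} = \left(3 + m\right)^{2}$ ($N{\left(m \right)} = \left(m + 3\right)^{2} = \left(3 + m\right)^{2}$)
$v = 1444$ ($v = \left(-38\right)^{2} = 1444$)
$\frac{v}{N{\left(K \right)}} = \frac{1444}{\left(3 + 144\right)^{2}} = \frac{1444}{147^{2}} = \frac{1444}{21609}$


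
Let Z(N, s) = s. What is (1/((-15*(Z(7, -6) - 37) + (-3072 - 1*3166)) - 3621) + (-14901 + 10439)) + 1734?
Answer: -25135793/9214 ≈ -2728.0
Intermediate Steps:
(1/((-15*(Z(7, -6) - 37) + (-3072 - 1*3166)) - 3621) + (-14901 + 10439)) + 1734 = (1/((-15*(-6 - 37) + (-3072 - 1*3166)) - 3621) + (-14901 + 10439)) + 1734 = (1/((-15*(-43) + (-3072 - 3166)) - 3621) - 4462) + 1734 = (1/((645 - 6238) - 3621) - 4462) + 1734 = (1/(-5593 - 3621) - 4462) + 1734 = (1/(-9214) - 4462) + 1734 = (-1/9214 - 4462) + 1734 = -41112869/9214 + 1734 = -25135793/9214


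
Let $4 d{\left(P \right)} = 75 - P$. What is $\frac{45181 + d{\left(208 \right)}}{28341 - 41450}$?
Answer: $- \frac{180591}{52436} \approx -3.444$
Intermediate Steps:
$d{\left(P \right)} = \frac{75}{4} - \frac{P}{4}$ ($d{\left(P \right)} = \frac{75 - P}{4} = \frac{75}{4} - \frac{P}{4}$)
$\frac{45181 + d{\left(208 \right)}}{28341 - 41450} = \frac{45181 + \left(\frac{75}{4} - 52\right)}{28341 - 41450} = \frac{45181 + \left(\frac{75}{4} - 52\right)}{-13109} = \left(45181 - \frac{133}{4}\right) \left(- \frac{1}{13109}\right) = \frac{180591}{4} \left(- \frac{1}{13109}\right) = - \frac{180591}{52436}$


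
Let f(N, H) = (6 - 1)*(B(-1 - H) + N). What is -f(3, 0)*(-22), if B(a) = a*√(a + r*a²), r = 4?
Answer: 330 - 110*√3 ≈ 139.47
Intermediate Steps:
B(a) = a*√(a + 4*a²)
f(N, H) = 5*N + 5*√((-1 - H)*(-3 - 4*H))*(-1 - H) (f(N, H) = (6 - 1)*((-1 - H)*√((-1 - H)*(1 + 4*(-1 - H))) + N) = 5*((-1 - H)*√((-1 - H)*(1 + (-4 - 4*H))) + N) = 5*((-1 - H)*√((-1 - H)*(-3 - 4*H)) + N) = 5*(√((-1 - H)*(-3 - 4*H))*(-1 - H) + N) = 5*(N + √((-1 - H)*(-3 - 4*H))*(-1 - H)) = 5*N + 5*√((-1 - H)*(-3 - 4*H))*(-1 - H))
-f(3, 0)*(-22) = -(5*3 - 5*√((1 + 0)*(3 + 4*0))*(1 + 0))*(-22) = -(15 - 5*√(1*(3 + 0))*1)*(-22) = -(15 - 5*√(1*3)*1)*(-22) = -(15 - 5*√3*1)*(-22) = -(15 - 5*√3)*(-22) = -(-330 + 110*√3) = 330 - 110*√3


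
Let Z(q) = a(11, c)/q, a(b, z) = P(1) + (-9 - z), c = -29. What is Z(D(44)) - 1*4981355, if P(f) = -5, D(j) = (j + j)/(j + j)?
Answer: -4981340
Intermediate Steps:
D(j) = 1 (D(j) = (2*j)/((2*j)) = (2*j)*(1/(2*j)) = 1)
a(b, z) = -14 - z (a(b, z) = -5 + (-9 - z) = -14 - z)
Z(q) = 15/q (Z(q) = (-14 - 1*(-29))/q = (-14 + 29)/q = 15/q)
Z(D(44)) - 1*4981355 = 15/1 - 1*4981355 = 15*1 - 4981355 = 15 - 4981355 = -4981340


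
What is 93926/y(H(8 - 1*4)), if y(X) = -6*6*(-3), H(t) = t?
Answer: 46963/54 ≈ 869.69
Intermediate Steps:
y(X) = 108 (y(X) = -36*(-3) = 108)
93926/y(H(8 - 1*4)) = 93926/108 = 93926*(1/108) = 46963/54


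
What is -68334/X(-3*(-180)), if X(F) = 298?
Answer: -34167/149 ≈ -229.31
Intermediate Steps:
-68334/X(-3*(-180)) = -68334/298 = -68334*1/298 = -34167/149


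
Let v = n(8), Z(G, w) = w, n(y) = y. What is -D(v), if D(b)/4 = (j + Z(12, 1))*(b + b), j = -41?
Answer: 2560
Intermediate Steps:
v = 8
D(b) = -320*b (D(b) = 4*((-41 + 1)*(b + b)) = 4*(-80*b) = -320*b)
-D(v) = -(-320)*8 = -1*(-2560) = 2560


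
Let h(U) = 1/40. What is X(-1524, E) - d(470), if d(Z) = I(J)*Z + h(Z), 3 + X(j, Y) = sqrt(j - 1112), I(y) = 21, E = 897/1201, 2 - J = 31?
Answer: -394921/40 + 2*I*sqrt(659) ≈ -9873.0 + 51.342*I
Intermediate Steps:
J = -29 (J = 2 - 1*31 = 2 - 31 = -29)
h(U) = 1/40
E = 897/1201 (E = 897*(1/1201) = 897/1201 ≈ 0.74688)
X(j, Y) = -3 + sqrt(-1112 + j) (X(j, Y) = -3 + sqrt(j - 1112) = -3 + sqrt(-1112 + j))
d(Z) = 1/40 + 21*Z (d(Z) = 21*Z + 1/40 = 1/40 + 21*Z)
X(-1524, E) - d(470) = (-3 + sqrt(-1112 - 1524)) - (1/40 + 21*470) = (-3 + sqrt(-2636)) - (1/40 + 9870) = (-3 + 2*I*sqrt(659)) - 1*394801/40 = (-3 + 2*I*sqrt(659)) - 394801/40 = -394921/40 + 2*I*sqrt(659)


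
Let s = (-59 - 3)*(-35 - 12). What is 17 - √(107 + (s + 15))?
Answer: 17 - 2*√759 ≈ -38.100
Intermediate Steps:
s = 2914 (s = -62*(-47) = 2914)
17 - √(107 + (s + 15)) = 17 - √(107 + (2914 + 15)) = 17 - √(107 + 2929) = 17 - √3036 = 17 - 2*√759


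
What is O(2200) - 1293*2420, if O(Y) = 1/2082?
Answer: -6514702919/2082 ≈ -3.1291e+6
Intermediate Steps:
O(Y) = 1/2082
O(2200) - 1293*2420 = 1/2082 - 1293*2420 = 1/2082 - 3129060 = -6514702919/2082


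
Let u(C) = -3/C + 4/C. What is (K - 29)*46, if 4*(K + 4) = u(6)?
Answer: -18193/12 ≈ -1516.1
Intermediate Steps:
u(C) = 1/C
K = -95/24 (K = -4 + (¼)/6 = -4 + (¼)*(⅙) = -4 + 1/24 = -95/24 ≈ -3.9583)
(K - 29)*46 = (-95/24 - 29)*46 = -791/24*46 = -18193/12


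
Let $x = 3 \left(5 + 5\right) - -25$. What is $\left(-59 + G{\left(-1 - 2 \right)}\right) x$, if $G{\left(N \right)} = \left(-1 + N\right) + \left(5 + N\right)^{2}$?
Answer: $-3245$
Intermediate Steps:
$G{\left(N \right)} = -1 + N + \left(5 + N\right)^{2}$
$x = 55$ ($x = 3 \cdot 10 + 25 = 30 + 25 = 55$)
$\left(-59 + G{\left(-1 - 2 \right)}\right) x = \left(-59 - \left(4 - \left(5 - 3\right)^{2}\right)\right) 55 = \left(-59 - \left(4 - 4\right)\right) 55 = \left(-59 - 0\right) 55 = \left(-59 + 0\right) 55 = \left(-59\right) 55 = -3245$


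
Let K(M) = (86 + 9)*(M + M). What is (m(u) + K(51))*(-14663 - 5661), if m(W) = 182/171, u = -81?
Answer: -33680363728/171 ≈ -1.9696e+8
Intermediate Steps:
m(W) = 182/171 (m(W) = 182*(1/171) = 182/171)
K(M) = 190*M (K(M) = 95*(2*M) = 190*M)
(m(u) + K(51))*(-14663 - 5661) = (182/171 + 190*51)*(-14663 - 5661) = (182/171 + 9690)*(-20324) = (1657172/171)*(-20324) = -33680363728/171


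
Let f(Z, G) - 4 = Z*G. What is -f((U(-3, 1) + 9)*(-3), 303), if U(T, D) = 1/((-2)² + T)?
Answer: 9086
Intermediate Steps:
U(T, D) = 1/(4 + T)
f(Z, G) = 4 + G*Z (f(Z, G) = 4 + Z*G = 4 + G*Z)
-f((U(-3, 1) + 9)*(-3), 303) = -(4 + 303*((1/(4 - 3) + 9)*(-3))) = -(4 + 303*((1/1 + 9)*(-3))) = -(4 + 303*((1 + 9)*(-3))) = -(4 + 303*(10*(-3))) = -(4 + 303*(-30)) = -(4 - 9090) = -1*(-9086) = 9086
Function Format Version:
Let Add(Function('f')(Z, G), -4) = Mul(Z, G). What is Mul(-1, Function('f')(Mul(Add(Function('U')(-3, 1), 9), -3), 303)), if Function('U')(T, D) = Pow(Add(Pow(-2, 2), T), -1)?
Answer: 9086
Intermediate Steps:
Function('U')(T, D) = Pow(Add(4, T), -1)
Function('f')(Z, G) = Add(4, Mul(G, Z)) (Function('f')(Z, G) = Add(4, Mul(Z, G)) = Add(4, Mul(G, Z)))
Mul(-1, Function('f')(Mul(Add(Function('U')(-3, 1), 9), -3), 303)) = Mul(-1, Add(4, Mul(303, Mul(Add(Pow(Add(4, -3), -1), 9), -3)))) = Mul(-1, Add(4, Mul(303, Mul(Add(Pow(1, -1), 9), -3)))) = Mul(-1, Add(4, Mul(303, Mul(Add(1, 9), -3)))) = Mul(-1, Add(4, Mul(303, Mul(10, -3)))) = Mul(-1, Add(4, Mul(303, -30))) = Mul(-1, Add(4, -9090)) = Mul(-1, -9086) = 9086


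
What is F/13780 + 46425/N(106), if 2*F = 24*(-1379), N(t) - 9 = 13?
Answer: 159843111/75790 ≈ 2109.0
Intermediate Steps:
N(t) = 22 (N(t) = 9 + 13 = 22)
F = -16548 (F = (24*(-1379))/2 = (1/2)*(-33096) = -16548)
F/13780 + 46425/N(106) = -16548/13780 + 46425/22 = -16548*1/13780 + 46425*(1/22) = -4137/3445 + 46425/22 = 159843111/75790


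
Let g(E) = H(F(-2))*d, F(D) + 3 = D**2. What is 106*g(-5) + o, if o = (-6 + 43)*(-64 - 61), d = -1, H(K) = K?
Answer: -4731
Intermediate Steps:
F(D) = -3 + D**2
o = -4625 (o = 37*(-125) = -4625)
g(E) = -1 (g(E) = (-3 + (-2)**2)*(-1) = (-3 + 4)*(-1) = 1*(-1) = -1)
106*g(-5) + o = 106*(-1) - 4625 = -106 - 4625 = -4731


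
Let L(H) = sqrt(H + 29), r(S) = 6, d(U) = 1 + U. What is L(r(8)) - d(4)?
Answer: -5 + sqrt(35) ≈ 0.91608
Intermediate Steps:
L(H) = sqrt(29 + H)
L(r(8)) - d(4) = sqrt(29 + 6) - (1 + 4) = sqrt(35) - 1*5 = sqrt(35) - 5 = -5 + sqrt(35)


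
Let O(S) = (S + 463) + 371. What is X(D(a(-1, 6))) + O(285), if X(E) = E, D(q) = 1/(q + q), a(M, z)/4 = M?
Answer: 8951/8 ≈ 1118.9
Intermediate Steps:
a(M, z) = 4*M
O(S) = 834 + S (O(S) = (463 + S) + 371 = 834 + S)
D(q) = 1/(2*q)
X(D(a(-1, 6))) + O(285) = 1/(2*((4*(-1)))) + (834 + 285) = (½)/(-4) + 1119 = (½)*(-¼) + 1119 = -⅛ + 1119 = 8951/8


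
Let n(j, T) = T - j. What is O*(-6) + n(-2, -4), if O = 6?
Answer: -38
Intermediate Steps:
O*(-6) + n(-2, -4) = 6*(-6) + (-4 - 1*(-2)) = -36 + (-4 + 2) = -36 - 2 = -38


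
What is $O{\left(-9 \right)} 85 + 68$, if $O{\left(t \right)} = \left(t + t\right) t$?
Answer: $13838$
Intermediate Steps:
$O{\left(t \right)} = 2 t^{2}$ ($O{\left(t \right)} = 2 t t = 2 t^{2}$)
$O{\left(-9 \right)} 85 + 68 = 2 \left(-9\right)^{2} \cdot 85 + 68 = 2 \cdot 81 \cdot 85 + 68 = 162 \cdot 85 + 68 = 13770 + 68 = 13838$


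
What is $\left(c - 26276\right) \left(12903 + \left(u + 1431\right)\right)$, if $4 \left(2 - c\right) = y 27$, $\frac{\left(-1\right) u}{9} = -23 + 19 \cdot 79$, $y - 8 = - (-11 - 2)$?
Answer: $-27261054$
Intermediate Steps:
$y = 21$ ($y = 8 - \left(-11 - 2\right) = 8 - -13 = 8 + 13 = 21$)
$u = -13302$ ($u = - 9 \left(-23 + 19 \cdot 79\right) = - 9 \left(-23 + 1501\right) = \left(-9\right) 1478 = -13302$)
$c = - \frac{559}{4}$ ($c = 2 - \frac{21 \cdot 27}{4} = 2 - \frac{567}{4} = - \frac{559}{4} \approx -139.75$)
$\left(c - 26276\right) \left(12903 + \left(u + 1431\right)\right) = \left(- \frac{559}{4} - 26276\right) \left(12903 + \left(-13302 + 1431\right)\right) = - \frac{105663 \left(12903 - 11871\right)}{4} = \left(- \frac{105663}{4}\right) 1032 = -27261054$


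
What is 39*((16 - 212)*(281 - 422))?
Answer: 1077804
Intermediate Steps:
39*((16 - 212)*(281 - 422)) = 39*(-196*(-141)) = 39*27636 = 1077804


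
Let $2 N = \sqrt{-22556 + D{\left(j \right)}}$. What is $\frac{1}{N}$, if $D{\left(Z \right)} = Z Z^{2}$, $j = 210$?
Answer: $\frac{\sqrt{2309611}}{2309611} \approx 0.00065801$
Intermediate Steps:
$D{\left(Z \right)} = Z^{3}$
$N = \sqrt{2309611}$ ($N = \frac{\sqrt{-22556 + 210^{3}}}{2} = \frac{\sqrt{-22556 + 9261000}}{2} = \frac{\sqrt{9238444}}{2} = \frac{2 \sqrt{2309611}}{2} = \sqrt{2309611} \approx 1519.7$)
$\frac{1}{N} = \frac{1}{\sqrt{2309611}} = \frac{\sqrt{2309611}}{2309611}$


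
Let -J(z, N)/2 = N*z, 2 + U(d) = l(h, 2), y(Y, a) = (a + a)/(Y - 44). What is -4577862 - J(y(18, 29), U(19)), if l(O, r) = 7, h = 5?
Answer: -59512496/13 ≈ -4.5779e+6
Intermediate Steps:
y(Y, a) = 2*a/(-44 + Y) (y(Y, a) = (2*a)/(-44 + Y) = 2*a/(-44 + Y))
U(d) = 5 (U(d) = -2 + 7 = 5)
J(z, N) = -2*N*z
-4577862 - J(y(18, 29), U(19)) = -4577862 - (-2)*5*2*29/(-44 + 18) = -4577862 - (-2)*5*2*29/(-26) = -4577862 - (-2)*5*2*29*(-1/26) = -4577862 - (-2)*5*(-29)/13 = -4577862 - 1*290/13 = -4577862 - 290/13 = -59512496/13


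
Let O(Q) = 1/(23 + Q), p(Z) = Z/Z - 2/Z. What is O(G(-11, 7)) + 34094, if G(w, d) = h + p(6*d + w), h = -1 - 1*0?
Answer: 24240865/711 ≈ 34094.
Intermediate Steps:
p(Z) = 1 - 2/Z
h = -1 (h = -1 + 0 = -1)
G(w, d) = -1 + (-2 + w + 6*d)/(w + 6*d) (G(w, d) = -1 + (-2 + (6*d + w))/(6*d + w) = -1 + (-2 + (w + 6*d))/(w + 6*d) = -1 + (-2 + w + 6*d)/(w + 6*d))
O(G(-11, 7)) + 34094 = 1/(23 - 2/(-11 + 6*7)) + 34094 = 1/(23 - 2/(-11 + 42)) + 34094 = 1/(23 - 2/31) + 34094 = 1/(711/31) + 34094 = 31/711 + 34094 = 24240865/711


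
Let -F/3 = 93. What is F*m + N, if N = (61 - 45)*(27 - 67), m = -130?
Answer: 35630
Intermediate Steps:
F = -279 (F = -3*93 = -279)
N = -640 (N = 16*(-40) = -640)
F*m + N = -279*(-130) - 640 = 36270 - 640 = 35630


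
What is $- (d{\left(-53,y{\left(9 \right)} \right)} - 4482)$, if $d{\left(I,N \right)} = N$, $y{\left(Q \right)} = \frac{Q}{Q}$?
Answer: $4481$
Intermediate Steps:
$y{\left(Q \right)} = 1$
$- (d{\left(-53,y{\left(9 \right)} \right)} - 4482) = - (1 - 4482) = \left(-1\right) \left(-4481\right) = 4481$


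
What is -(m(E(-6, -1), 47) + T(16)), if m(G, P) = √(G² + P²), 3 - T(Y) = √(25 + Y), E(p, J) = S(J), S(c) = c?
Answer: -3 + √41 - √2210 ≈ -43.608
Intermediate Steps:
E(p, J) = J
T(Y) = 3 - √(25 + Y)
-(m(E(-6, -1), 47) + T(16)) = -(√((-1)² + 47²) + (3 - √(25 + 16))) = -(√(1 + 2209) + (3 - √41)) = -(√2210 + (3 - √41)) = -(3 + √2210 - √41) = -3 + √41 - √2210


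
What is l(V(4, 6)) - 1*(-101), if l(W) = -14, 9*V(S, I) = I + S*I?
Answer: 87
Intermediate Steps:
V(S, I) = I/9 + I*S/9 (V(S, I) = (I + S*I)/9 = (I + I*S)/9 = I/9 + I*S/9)
l(V(4, 6)) - 1*(-101) = -14 - 1*(-101) = -14 + 101 = 87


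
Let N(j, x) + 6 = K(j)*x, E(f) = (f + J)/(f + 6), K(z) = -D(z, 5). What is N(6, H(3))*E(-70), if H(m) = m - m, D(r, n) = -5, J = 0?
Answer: -105/16 ≈ -6.5625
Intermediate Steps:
K(z) = 5 (K(z) = -1*(-5) = 5)
H(m) = 0
E(f) = f/(6 + f) (E(f) = (f + 0)/(f + 6) = f/(6 + f))
N(j, x) = -6 + 5*x
N(6, H(3))*E(-70) = (-6 + 5*0)*(-70/(6 - 70)) = (-6 + 0)*(-70/(-64)) = -(-420)*(-1)/64 = -6*35/32 = -105/16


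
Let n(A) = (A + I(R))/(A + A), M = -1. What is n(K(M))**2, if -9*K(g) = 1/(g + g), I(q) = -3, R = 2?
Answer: 2809/4 ≈ 702.25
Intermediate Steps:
K(g) = -1/(18*g) (K(g) = -1/(9*(g + g)) = -1/(2*g)/9 = -1/(18*g))
n(A) = (-3 + A)/(2*A) (n(A) = (A - 3)/(A + A) = (-3 + A)/((2*A)) = (-3 + A)*(1/(2*A)) = (-3 + A)/(2*A))
n(K(M))**2 = ((-3 - 1/18/(-1))/(2*((-1/18/(-1)))))**2 = ((-3 - 1/18*(-1))/(2*((-1/18*(-1)))))**2 = ((-3 + 1/18)/(2*(1/18)))**2 = ((1/2)*18*(-53/18))**2 = (-53/2)**2 = 2809/4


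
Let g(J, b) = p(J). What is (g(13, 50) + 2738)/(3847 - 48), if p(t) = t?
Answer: 21/29 ≈ 0.72414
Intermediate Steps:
g(J, b) = J
(g(13, 50) + 2738)/(3847 - 48) = (13 + 2738)/(3847 - 48) = 2751/3799 = 2751*(1/3799) = 21/29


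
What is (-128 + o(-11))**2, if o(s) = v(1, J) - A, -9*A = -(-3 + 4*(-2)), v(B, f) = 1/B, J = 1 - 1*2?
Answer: 1281424/81 ≈ 15820.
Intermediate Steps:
J = -1 (J = 1 - 2 = -1)
A = -11/9 (A = -(-1)*(-3 + 4*(-2))/9 = -(-1)*(-3 - 8)/9 = -(-1)*(-11)/9 = -1/9*11 = -11/9 ≈ -1.2222)
o(s) = 20/9 (o(s) = 1/1 - 1*(-11/9) = 1 + 11/9 = 20/9)
(-128 + o(-11))**2 = (-128 + 20/9)**2 = (-1132/9)**2 = 1281424/81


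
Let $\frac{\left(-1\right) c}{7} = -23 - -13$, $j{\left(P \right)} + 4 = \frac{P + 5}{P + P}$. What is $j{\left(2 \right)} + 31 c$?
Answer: $\frac{8671}{4} \approx 2167.8$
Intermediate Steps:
$j{\left(P \right)} = -4 + \frac{5 + P}{2 P}$ ($j{\left(P \right)} = -4 + \frac{P + 5}{P + P} = -4 + \frac{5 + P}{2 P}$)
$c = 70$ ($c = - 7 \left(-23 - -13\right) = - 7 \left(-23 + 13\right) = \left(-7\right) \left(-10\right) = 70$)
$j{\left(2 \right)} + 31 c = \frac{5 - 14}{2 \cdot 2} + 31 \cdot 70 = \frac{1}{2} \cdot \frac{1}{2} \left(5 - 14\right) + 2170 = \frac{1}{2} \cdot \frac{1}{2} \left(-9\right) + 2170 = - \frac{9}{4} + 2170 = \frac{8671}{4}$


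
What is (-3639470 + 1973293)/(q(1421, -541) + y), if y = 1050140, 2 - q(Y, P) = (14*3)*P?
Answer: -1666177/1072864 ≈ -1.5530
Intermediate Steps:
q(Y, P) = 2 - 42*P (q(Y, P) = 2 - 14*3*P = 2 - 42*P)
(-3639470 + 1973293)/(q(1421, -541) + y) = (-3639470 + 1973293)/((2 - 42*(-541)) + 1050140) = -1666177/((2 + 22722) + 1050140) = -1666177/(22724 + 1050140) = -1666177/1072864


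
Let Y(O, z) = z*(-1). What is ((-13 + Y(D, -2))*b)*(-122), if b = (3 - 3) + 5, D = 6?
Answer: 6710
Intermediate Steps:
Y(O, z) = -z
b = 5 (b = 0 + 5 = 5)
((-13 + Y(D, -2))*b)*(-122) = ((-13 - 1*(-2))*5)*(-122) = ((-13 + 2)*5)*(-122) = -11*5*(-122) = -55*(-122) = 6710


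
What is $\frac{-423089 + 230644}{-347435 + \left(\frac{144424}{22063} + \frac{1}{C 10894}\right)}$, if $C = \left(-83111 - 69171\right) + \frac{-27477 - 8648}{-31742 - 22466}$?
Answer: $\frac{190914374091601337100495}{344665155449436329200769} \approx 0.55391$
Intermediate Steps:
$C = - \frac{8254866531}{54208}$ ($C = -152282 - \frac{36125}{-54208} = -152282 - - \frac{36125}{54208} = -152282 + \frac{36125}{54208} = - \frac{8254866531}{54208} \approx -1.5228 \cdot 10^{5}$)
$\frac{-423089 + 230644}{-347435 + \left(\frac{144424}{22063} + \frac{1}{C 10894}\right)} = \frac{-423089 + 230644}{-347435 + \left(\frac{144424}{22063} + \frac{1}{\left(- \frac{8254866531}{54208}\right) 10894}\right)} = - \frac{192445}{-347435 + \left(144424 \cdot \frac{1}{22063} - \frac{27104}{44964257994357}\right)} = - \frac{192445}{-347435 + \left(\frac{144424}{22063} - \frac{27104}{44964257994357}\right)} = - \frac{192445}{-347435 + \frac{6493917995979019816}{992046424129498491}} = - \frac{192445}{- \frac{344665155449436329200769}{992046424129498491}} = \left(-192445\right) \left(- \frac{992046424129498491}{344665155449436329200769}\right) = \frac{190914374091601337100495}{344665155449436329200769}$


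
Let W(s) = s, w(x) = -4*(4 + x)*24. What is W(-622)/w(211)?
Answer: 311/10320 ≈ 0.030136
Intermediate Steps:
w(x) = -384 - 96*x (w(x) = (-16 - 4*x)*24 = -384 - 96*x)
W(-622)/w(211) = -622/(-384 - 96*211) = -622/(-384 - 20256) = -622/(-20640) = -622*(-1/20640) = 311/10320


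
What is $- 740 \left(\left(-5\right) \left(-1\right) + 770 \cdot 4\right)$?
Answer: $-2282900$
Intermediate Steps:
$- 740 \left(\left(-5\right) \left(-1\right) + 770 \cdot 4\right) = - 740 \left(5 + 3080\right) = \left(-740\right) 3085 = -2282900$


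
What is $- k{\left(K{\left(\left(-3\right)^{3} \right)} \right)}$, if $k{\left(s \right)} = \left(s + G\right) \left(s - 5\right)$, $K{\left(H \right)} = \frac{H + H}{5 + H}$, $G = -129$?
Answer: $- \frac{38976}{121} \approx -322.12$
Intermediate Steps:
$K{\left(H \right)} = \frac{2 H}{5 + H}$
$k{\left(s \right)} = \left(-129 + s\right) \left(-5 + s\right)$ ($k{\left(s \right)} = \left(s - 129\right) \left(s - 5\right) = \left(-129 + s\right) \left(-5 + s\right)$)
$- k{\left(K{\left(\left(-3\right)^{3} \right)} \right)} = - (645 + \left(\frac{2 \left(-3\right)^{3}}{5 + \left(-3\right)^{3}}\right)^{2} - 134 \frac{2 \left(-3\right)^{3}}{5 + \left(-3\right)^{3}}) = - (645 + \left(2 \left(-27\right) \frac{1}{5 - 27}\right)^{2} - 134 \cdot 2 \left(-27\right) \frac{1}{5 - 27}) = - (645 + \left(2 \left(-27\right) \frac{1}{-22}\right)^{2} - 134 \cdot 2 \left(-27\right) \frac{1}{-22}) = - (645 + \left(2 \left(-27\right) \left(- \frac{1}{22}\right)\right)^{2} - 134 \cdot 2 \left(-27\right) \left(- \frac{1}{22}\right)) = - (645 + \left(\frac{27}{11}\right)^{2} - \frac{3618}{11}) = - (645 + \frac{729}{121} - \frac{3618}{11}) = \left(-1\right) \frac{38976}{121} = - \frac{38976}{121}$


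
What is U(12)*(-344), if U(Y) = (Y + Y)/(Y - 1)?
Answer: -8256/11 ≈ -750.54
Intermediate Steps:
U(Y) = 2*Y/(-1 + Y) (U(Y) = (2*Y)/(-1 + Y) = 2*Y/(-1 + Y))
U(12)*(-344) = (2*12/(-1 + 12))*(-344) = (2*12/11)*(-344) = (2*12*(1/11))*(-344) = (24/11)*(-344) = -8256/11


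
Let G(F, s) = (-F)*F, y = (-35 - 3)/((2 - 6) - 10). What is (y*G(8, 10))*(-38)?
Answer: 46208/7 ≈ 6601.1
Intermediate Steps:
y = 19/7 (y = -38/(-4 - 10) = -38/(-14) = -38*(-1/14) = 19/7 ≈ 2.7143)
G(F, s) = -F²
(y*G(8, 10))*(-38) = (19*(-1*8²)/7)*(-38) = (19*(-1*64)/7)*(-38) = ((19/7)*(-64))*(-38) = -1216/7*(-38) = 46208/7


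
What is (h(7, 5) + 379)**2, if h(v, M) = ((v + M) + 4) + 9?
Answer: 163216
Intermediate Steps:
h(v, M) = 13 + M + v (h(v, M) = ((M + v) + 4) + 9 = (4 + M + v) + 9 = 13 + M + v)
(h(7, 5) + 379)**2 = ((13 + 5 + 7) + 379)**2 = (25 + 379)**2 = 404**2 = 163216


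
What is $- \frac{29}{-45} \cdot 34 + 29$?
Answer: $\frac{2291}{45} \approx 50.911$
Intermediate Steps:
$- \frac{29}{-45} \cdot 34 + 29 = \left(-29\right) \left(- \frac{1}{45}\right) 34 + 29 = \frac{29}{45} \cdot 34 + 29 = \frac{986}{45} + 29 = \frac{2291}{45}$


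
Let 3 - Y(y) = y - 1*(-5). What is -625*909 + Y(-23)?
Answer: -568104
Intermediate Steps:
Y(y) = -2 - y (Y(y) = 3 - (y - 1*(-5)) = 3 - (y + 5) = 3 - (5 + y) = 3 + (-5 - y) = -2 - y)
-625*909 + Y(-23) = -625*909 + (-2 - 1*(-23)) = -568125 + (-2 + 23) = -568125 + 21 = -568104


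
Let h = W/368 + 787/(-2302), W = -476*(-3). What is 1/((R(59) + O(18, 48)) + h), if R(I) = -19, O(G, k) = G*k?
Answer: 105892/89853445 ≈ 0.0011785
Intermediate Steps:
W = 1428
h = 374705/105892 (h = 1428/368 + 787/(-2302) = 1428*(1/368) + 787*(-1/2302) = 357/92 - 787/2302 = 374705/105892 ≈ 3.5386)
1/((R(59) + O(18, 48)) + h) = 1/((-19 + 18*48) + 374705/105892) = 1/((-19 + 864) + 374705/105892) = 1/(845 + 374705/105892) = 1/(89853445/105892) = 105892/89853445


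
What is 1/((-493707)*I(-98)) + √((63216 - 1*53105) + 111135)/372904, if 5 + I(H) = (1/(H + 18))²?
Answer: 6400/15798130293 + √121246/372904 ≈ 0.00093417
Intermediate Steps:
I(H) = -5 + (18 + H)⁻² (I(H) = -5 + (1/(H + 18))² = -5 + (1/(18 + H))² = -5 + (18 + H)⁻²)
1/((-493707)*I(-98)) + √((63216 - 1*53105) + 111135)/372904 = 1/((-493707)*(-5 + (18 - 98)⁻²)) + √((63216 - 1*53105) + 111135)/372904 = -1/(493707*(-5 + (-80)⁻²)) + √((63216 - 53105) + 111135)*(1/372904) = -1/(493707*(-5 + 1/6400)) + √(10111 + 111135)*(1/372904) = -1/(493707*(-31999/6400)) + √121246*(1/372904) = -1/493707*(-6400/31999) + √121246/372904 = 6400/15798130293 + √121246/372904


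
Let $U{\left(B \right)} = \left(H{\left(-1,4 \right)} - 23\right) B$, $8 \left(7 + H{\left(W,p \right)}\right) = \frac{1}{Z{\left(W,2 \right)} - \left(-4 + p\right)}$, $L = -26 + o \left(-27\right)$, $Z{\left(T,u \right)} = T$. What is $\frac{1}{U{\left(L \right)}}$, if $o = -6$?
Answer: $- \frac{1}{4097} \approx -0.00024408$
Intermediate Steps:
$L = 136$ ($L = -26 - -162 = -26 + 162 = 136$)
$H{\left(W,p \right)} = -7 + \frac{1}{8 \left(4 + W - p\right)}$ ($H{\left(W,p \right)} = -7 + \frac{1}{8 \left(W - \left(-4 + p\right)\right)} = -7 + \frac{1}{8 \left(4 + W - p\right)}$)
$U{\left(B \right)} = - \frac{241 B}{8}$ ($U{\left(B \right)} = \left(\frac{- \frac{223}{8} - -7 + 7 \cdot 4}{4 - 1 - 4} - 23\right) B = \left(\frac{- \frac{223}{8} + 7 + 28}{4 - 1 - 4} - 23\right) B = \left(\frac{1}{-1} \cdot \frac{57}{8} - 23\right) B = \left(\left(-1\right) \frac{57}{8} - 23\right) B = \left(- \frac{57}{8} - 23\right) B = - \frac{241 B}{8}$)
$\frac{1}{U{\left(L \right)}} = \frac{1}{\left(- \frac{241}{8}\right) 136} = \frac{1}{-4097} = - \frac{1}{4097}$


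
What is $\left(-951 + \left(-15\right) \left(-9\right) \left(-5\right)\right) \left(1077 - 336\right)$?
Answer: $-1204866$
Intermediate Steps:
$\left(-951 + \left(-15\right) \left(-9\right) \left(-5\right)\right) \left(1077 - 336\right) = \left(-951 + 135 \left(-5\right)\right) 741 = \left(-951 - 675\right) 741 = \left(-1626\right) 741 = -1204866$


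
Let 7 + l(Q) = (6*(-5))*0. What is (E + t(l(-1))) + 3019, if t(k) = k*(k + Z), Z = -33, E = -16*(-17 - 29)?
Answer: 4035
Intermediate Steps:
E = 736 (E = -16*(-46) = 736)
l(Q) = -7 (l(Q) = -7 + (6*(-5))*0 = -7 - 30*0 = -7 + 0 = -7)
t(k) = k*(-33 + k) (t(k) = k*(k - 33) = k*(-33 + k))
(E + t(l(-1))) + 3019 = (736 - 7*(-33 - 7)) + 3019 = (736 - 7*(-40)) + 3019 = (736 + 280) + 3019 = 1016 + 3019 = 4035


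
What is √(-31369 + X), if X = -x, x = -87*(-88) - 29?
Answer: 2*I*√9749 ≈ 197.47*I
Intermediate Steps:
x = 7627 (x = 7656 - 29 = 7627)
X = -7627 (X = -1*7627 = -7627)
√(-31369 + X) = √(-31369 - 7627) = √(-38996) = 2*I*√9749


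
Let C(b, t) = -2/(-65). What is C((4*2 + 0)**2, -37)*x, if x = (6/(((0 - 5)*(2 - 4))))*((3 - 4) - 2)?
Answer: -18/325 ≈ -0.055385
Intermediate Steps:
C(b, t) = 2/65 (C(b, t) = -2*(-1/65) = 2/65)
x = -9/5 (x = (6/((-5*(-2))))*(-1 - 2) = (6/10)*(-3) = (6*(1/10))*(-3) = (3/5)*(-3) = -9/5 ≈ -1.8000)
C((4*2 + 0)**2, -37)*x = (2/65)*(-9/5) = -18/325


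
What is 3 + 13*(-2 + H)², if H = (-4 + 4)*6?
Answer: 55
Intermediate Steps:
H = 0 (H = 0*6 = 0)
3 + 13*(-2 + H)² = 3 + 13*(-2 + 0)² = 3 + 13*(-2)² = 3 + 13*4 = 3 + 52 = 55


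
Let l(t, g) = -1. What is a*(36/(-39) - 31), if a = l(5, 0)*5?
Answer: 2075/13 ≈ 159.62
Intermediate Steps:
a = -5 (a = -1*5 = -5)
a*(36/(-39) - 31) = -5*(36/(-39) - 31) = -5*(36*(-1/39) - 31) = -5*(-12/13 - 31) = -5*(-415/13) = 2075/13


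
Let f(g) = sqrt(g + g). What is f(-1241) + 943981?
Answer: 943981 + I*sqrt(2482) ≈ 9.4398e+5 + 49.82*I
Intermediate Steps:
f(g) = sqrt(2)*sqrt(g) (f(g) = sqrt(2*g) = sqrt(2)*sqrt(g))
f(-1241) + 943981 = sqrt(2)*sqrt(-1241) + 943981 = sqrt(2)*(I*sqrt(1241)) + 943981 = I*sqrt(2482) + 943981 = 943981 + I*sqrt(2482)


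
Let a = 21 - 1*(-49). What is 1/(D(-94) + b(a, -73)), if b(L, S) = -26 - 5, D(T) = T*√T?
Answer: I/(-31*I + 94*√94) ≈ -3.728e-5 + 0.001096*I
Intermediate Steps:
D(T) = T^(3/2)
a = 70 (a = 21 + 49 = 70)
b(L, S) = -31
1/(D(-94) + b(a, -73)) = 1/((-94)^(3/2) - 31) = 1/(-94*I*√94 - 31) = 1/(-31 - 94*I*√94)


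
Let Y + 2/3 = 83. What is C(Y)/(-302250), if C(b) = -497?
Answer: 497/302250 ≈ 0.0016443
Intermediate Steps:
Y = 247/3 (Y = -2/3 + 83 = 247/3 ≈ 82.333)
C(Y)/(-302250) = -497/(-302250) = -497*(-1/302250) = 497/302250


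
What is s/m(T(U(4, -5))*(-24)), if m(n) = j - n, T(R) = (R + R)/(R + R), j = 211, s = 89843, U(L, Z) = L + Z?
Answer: 89843/235 ≈ 382.31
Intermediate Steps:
T(R) = 1 (T(R) = (2*R)/((2*R)) = (2*R)*(1/(2*R)) = 1)
m(n) = 211 - n
s/m(T(U(4, -5))*(-24)) = 89843/(211 - (-24)) = 89843/(211 - 1*(-24)) = 89843/(211 + 24) = 89843/235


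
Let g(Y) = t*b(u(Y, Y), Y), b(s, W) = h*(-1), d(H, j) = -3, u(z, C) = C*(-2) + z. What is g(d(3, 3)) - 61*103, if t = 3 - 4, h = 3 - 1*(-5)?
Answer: -6275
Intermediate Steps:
h = 8 (h = 3 + 5 = 8)
u(z, C) = z - 2*C (u(z, C) = -2*C + z = z - 2*C)
b(s, W) = -8 (b(s, W) = 8*(-1) = -8)
t = -1
g(Y) = 8 (g(Y) = -1*(-8) = 8)
g(d(3, 3)) - 61*103 = 8 - 61*103 = 8 - 6283 = -6275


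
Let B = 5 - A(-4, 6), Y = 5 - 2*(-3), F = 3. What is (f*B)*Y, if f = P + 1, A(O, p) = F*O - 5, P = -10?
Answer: -2178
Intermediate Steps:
A(O, p) = -5 + 3*O (A(O, p) = 3*O - 5 = -5 + 3*O)
Y = 11 (Y = 5 + 6 = 11)
f = -9 (f = -10 + 1 = -9)
B = 22 (B = 5 - (-5 + 3*(-4)) = 5 - (-5 - 12) = 5 - 1*(-17) = 5 + 17 = 22)
(f*B)*Y = -9*22*11 = -198*11 = -2178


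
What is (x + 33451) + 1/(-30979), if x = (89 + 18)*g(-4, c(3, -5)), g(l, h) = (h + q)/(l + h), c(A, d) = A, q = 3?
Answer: 1016390010/30979 ≈ 32809.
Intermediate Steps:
g(l, h) = (3 + h)/(h + l) (g(l, h) = (h + 3)/(l + h) = (3 + h)/(h + l))
x = -642 (x = (89 + 18)*((3 + 3)/(3 - 4)) = 107*(6/(-1)) = 107*(-1*6) = 107*(-6) = -642)
(x + 33451) + 1/(-30979) = (-642 + 33451) + 1/(-30979) = 32809 - 1/30979 = 1016390010/30979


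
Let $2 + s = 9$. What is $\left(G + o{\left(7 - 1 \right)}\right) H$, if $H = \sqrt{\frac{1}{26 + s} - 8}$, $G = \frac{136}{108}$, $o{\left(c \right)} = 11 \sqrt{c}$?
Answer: $\frac{i \sqrt{8679} \left(34 + 297 \sqrt{6}\right)}{891} \approx 79.621 i$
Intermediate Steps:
$s = 7$ ($s = -2 + 9 = 7$)
$G = \frac{34}{27}$ ($G = 136 \cdot \frac{1}{108} = \frac{34}{27} \approx 1.2593$)
$H = \frac{i \sqrt{8679}}{33}$ ($H = \sqrt{\frac{1}{26 + 7} - 8} = \sqrt{\frac{1}{33} - 8} = \sqrt{- \frac{263}{33}} = \frac{i \sqrt{8679}}{33} \approx 2.8231 i$)
$\left(G + o{\left(7 - 1 \right)}\right) H = \left(\frac{34}{27} + 11 \sqrt{7 - 1}\right) \frac{i \sqrt{8679}}{33} = \left(\frac{34}{27} + 11 \sqrt{6}\right) \frac{i \sqrt{8679}}{33} = \frac{i \sqrt{8679} \left(\frac{34}{27} + 11 \sqrt{6}\right)}{33}$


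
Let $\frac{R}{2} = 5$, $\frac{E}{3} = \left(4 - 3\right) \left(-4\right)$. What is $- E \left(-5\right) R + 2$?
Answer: $-598$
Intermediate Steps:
$E = -12$ ($E = 3 \left(4 - 3\right) \left(-4\right) = 3 \cdot 1 \left(-4\right) = 3 \left(-4\right) = -12$)
$R = 10$ ($R = 2 \cdot 5 = 10$)
$- E \left(-5\right) R + 2 = \left(-1\right) \left(-12\right) \left(-5\right) 10 + 2 = 12 \left(-5\right) 10 + 2 = \left(-60\right) 10 + 2 = -600 + 2 = -598$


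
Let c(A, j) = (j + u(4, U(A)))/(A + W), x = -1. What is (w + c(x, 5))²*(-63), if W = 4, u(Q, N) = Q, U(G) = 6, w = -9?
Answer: -2268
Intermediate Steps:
c(A, j) = (4 + j)/(4 + A) (c(A, j) = (j + 4)/(A + 4) = (4 + j)/(4 + A))
(w + c(x, 5))²*(-63) = (-9 + (4 + 5)/(4 - 1))²*(-63) = (-9 + 9/3)²*(-63) = (-9 + (⅓)*9)²*(-63) = (-9 + 3)²*(-63) = (-6)²*(-63) = 36*(-63) = -2268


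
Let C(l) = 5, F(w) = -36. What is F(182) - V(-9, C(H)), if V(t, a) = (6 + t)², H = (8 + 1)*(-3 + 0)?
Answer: -45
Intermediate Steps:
H = -27 (H = 9*(-3) = -27)
F(182) - V(-9, C(H)) = -36 - (6 - 9)² = -36 - 1*(-3)² = -36 - 1*9 = -36 - 9 = -45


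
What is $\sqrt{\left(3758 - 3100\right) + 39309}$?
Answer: $\sqrt{39967} \approx 199.92$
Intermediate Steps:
$\sqrt{\left(3758 - 3100\right) + 39309} = \sqrt{658 + 39309} = \sqrt{39967}$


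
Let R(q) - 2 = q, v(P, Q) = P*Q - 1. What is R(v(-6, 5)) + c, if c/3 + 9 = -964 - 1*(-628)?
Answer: -1064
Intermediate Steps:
v(P, Q) = -1 + P*Q
R(q) = 2 + q
c = -1035 (c = -27 + 3*(-964 - 1*(-628)) = -27 + 3*(-964 + 628) = -27 + 3*(-336) = -27 - 1008 = -1035)
R(v(-6, 5)) + c = (2 + (-1 - 6*5)) - 1035 = (2 + (-1 - 30)) - 1035 = (2 - 31) - 1035 = -29 - 1035 = -1064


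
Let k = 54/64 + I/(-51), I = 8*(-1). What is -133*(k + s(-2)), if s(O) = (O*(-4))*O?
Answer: 3255707/1632 ≈ 1994.9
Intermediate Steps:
I = -8
k = 1633/1632 (k = 54/64 - 8/(-51) = 54*(1/64) - 8*(-1/51) = 27/32 + 8/51 = 1633/1632 ≈ 1.0006)
s(O) = -4*O² (s(O) = (-4*O)*O = -4*O²)
-133*(k + s(-2)) = -133*(1633/1632 - 4*(-2)²) = -133*(1633/1632 - 4*4) = -133*(1633/1632 - 16) = -133*(-24479/1632) = 3255707/1632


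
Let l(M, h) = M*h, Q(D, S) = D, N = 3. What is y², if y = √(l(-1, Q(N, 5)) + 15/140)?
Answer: -81/28 ≈ -2.8929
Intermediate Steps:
y = 9*I*√7/14 (y = √(-1*3 + 15/140) = √(-3 + 15*(1/140)) = √(-3 + 3/28) = √(-81/28) = 9*I*√7/14 ≈ 1.7008*I)
y² = (9*I*√7/14)² = -81/28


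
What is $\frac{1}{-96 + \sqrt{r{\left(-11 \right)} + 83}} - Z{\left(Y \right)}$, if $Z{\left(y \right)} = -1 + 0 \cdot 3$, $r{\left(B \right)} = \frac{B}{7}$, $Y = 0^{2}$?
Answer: $\frac{10545}{10657} - \frac{\sqrt{3990}}{63942} \approx 0.9885$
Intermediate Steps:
$Y = 0$
$r{\left(B \right)} = \frac{B}{7}$ ($r{\left(B \right)} = B \frac{1}{7} = \frac{B}{7}$)
$Z{\left(y \right)} = -1$ ($Z{\left(y \right)} = -1 + 0 = -1$)
$\frac{1}{-96 + \sqrt{r{\left(-11 \right)} + 83}} - Z{\left(Y \right)} = \frac{1}{-96 + \sqrt{\frac{1}{7} \left(-11\right) + 83}} - -1 = \frac{1}{-96 + \sqrt{- \frac{11}{7} + 83}} + 1 = \frac{1}{-96 + \sqrt{\frac{570}{7}}} + 1 = \frac{1}{-96 + \frac{\sqrt{3990}}{7}} + 1 = 1 + \frac{1}{-96 + \frac{\sqrt{3990}}{7}}$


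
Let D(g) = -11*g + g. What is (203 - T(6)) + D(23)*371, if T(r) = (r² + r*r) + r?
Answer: -85205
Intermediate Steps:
D(g) = -10*g
T(r) = r + 2*r² (T(r) = (r² + r²) + r = 2*r² + r = r + 2*r²)
(203 - T(6)) + D(23)*371 = (203 - 6*(1 + 2*6)) - 10*23*371 = (203 - 6*(1 + 12)) - 230*371 = (203 - 6*13) - 85330 = (203 - 1*78) - 85330 = (203 - 78) - 85330 = 125 - 85330 = -85205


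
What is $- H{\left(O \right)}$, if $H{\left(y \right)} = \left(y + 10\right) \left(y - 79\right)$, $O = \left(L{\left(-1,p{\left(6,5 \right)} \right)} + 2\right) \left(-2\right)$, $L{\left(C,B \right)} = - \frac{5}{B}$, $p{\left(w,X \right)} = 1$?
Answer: $1168$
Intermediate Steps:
$O = 6$ ($O = \left(- \frac{5}{1} + 2\right) \left(-2\right) = \left(\left(-5\right) 1 + 2\right) \left(-2\right) = \left(-5 + 2\right) \left(-2\right) = \left(-3\right) \left(-2\right) = 6$)
$H{\left(y \right)} = \left(-79 + y\right) \left(10 + y\right)$ ($H{\left(y \right)} = \left(10 + y\right) \left(-79 + y\right) = \left(-79 + y\right) \left(10 + y\right)$)
$- H{\left(O \right)} = - (-790 + 6^{2} - 414) = - (-790 + 36 - 414) = \left(-1\right) \left(-1168\right) = 1168$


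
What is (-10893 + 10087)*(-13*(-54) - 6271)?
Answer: 4488614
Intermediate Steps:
(-10893 + 10087)*(-13*(-54) - 6271) = -806*(702 - 6271) = -806*(-5569) = 4488614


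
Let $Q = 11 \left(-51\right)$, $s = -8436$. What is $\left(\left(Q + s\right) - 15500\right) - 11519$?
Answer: $-36016$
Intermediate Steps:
$Q = -561$
$\left(\left(Q + s\right) - 15500\right) - 11519 = \left(\left(-561 - 8436\right) - 15500\right) - 11519 = \left(-8997 - 15500\right) - 11519 = -24497 - 11519 = -36016$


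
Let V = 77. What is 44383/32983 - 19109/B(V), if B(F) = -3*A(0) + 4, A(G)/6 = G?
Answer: -630094615/131932 ≈ -4775.9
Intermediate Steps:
A(G) = 6*G
B(F) = 4 (B(F) = -18*0 + 4 = -3*0 + 4 = 0 + 4 = 4)
44383/32983 - 19109/B(V) = 44383/32983 - 19109/4 = -630094615/131932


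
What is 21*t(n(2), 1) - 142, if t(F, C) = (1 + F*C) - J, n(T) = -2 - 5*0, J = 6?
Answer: -289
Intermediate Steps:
n(T) = -2 (n(T) = -2 + 0 = -2)
t(F, C) = -5 + C*F (t(F, C) = (1 + F*C) - 1*6 = (1 + C*F) - 6 = -5 + C*F)
21*t(n(2), 1) - 142 = 21*(-5 + 1*(-2)) - 142 = 21*(-5 - 2) - 142 = 21*(-7) - 142 = -147 - 142 = -289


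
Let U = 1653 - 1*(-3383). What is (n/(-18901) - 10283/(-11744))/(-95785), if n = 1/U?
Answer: -244697956661/26768501394595360 ≈ -9.1413e-6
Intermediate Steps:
U = 5036 (U = 1653 + 3383 = 5036)
n = 1/5036 ≈ 0.00019857
(n/(-18901) - 10283/(-11744))/(-95785) = ((1/5036)/(-18901) - 10283/(-11744))/(-95785) = ((1/5036)*(-1/18901) - 10283*(-1/11744))*(-1/95785) = (-1/95185436 + 10283/11744)*(-1/95785) = (244697956661/279464440096)*(-1/95785) = -244697956661/26768501394595360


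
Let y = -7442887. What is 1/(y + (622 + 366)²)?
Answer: -1/6466743 ≈ -1.5464e-7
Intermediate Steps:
1/(y + (622 + 366)²) = 1/(-7442887 + (622 + 366)²) = 1/(-7442887 + 988²) = 1/(-7442887 + 976144) = 1/(-6466743) = -1/6466743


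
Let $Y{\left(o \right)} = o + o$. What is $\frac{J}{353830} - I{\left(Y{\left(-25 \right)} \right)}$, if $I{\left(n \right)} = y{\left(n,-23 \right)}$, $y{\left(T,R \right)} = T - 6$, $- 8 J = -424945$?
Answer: $\frac{31788157}{566128} \approx 56.15$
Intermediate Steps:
$J = \frac{424945}{8}$ ($J = \left(- \frac{1}{8}\right) \left(-424945\right) = \frac{424945}{8} \approx 53118.0$)
$y{\left(T,R \right)} = -6 + T$
$Y{\left(o \right)} = 2 o$
$I{\left(n \right)} = -6 + n$
$\frac{J}{353830} - I{\left(Y{\left(-25 \right)} \right)} = \frac{424945}{8 \cdot 353830} - \left(-6 + 2 \left(-25\right)\right) = \frac{424945}{8} \cdot \frac{1}{353830} - \left(-6 - 50\right) = \frac{84989}{566128} - -56 = \frac{84989}{566128} + 56 = \frac{31788157}{566128}$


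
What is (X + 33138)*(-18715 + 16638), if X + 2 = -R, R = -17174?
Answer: -104493870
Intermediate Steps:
X = 17172 (X = -2 - 1*(-17174) = -2 + 17174 = 17172)
(X + 33138)*(-18715 + 16638) = (17172 + 33138)*(-18715 + 16638) = 50310*(-2077) = -104493870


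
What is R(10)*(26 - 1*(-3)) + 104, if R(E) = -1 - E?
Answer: -215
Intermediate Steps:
R(10)*(26 - 1*(-3)) + 104 = (-1 - 1*10)*(26 - 1*(-3)) + 104 = (-1 - 10)*(26 + 3) + 104 = -11*29 + 104 = -319 + 104 = -215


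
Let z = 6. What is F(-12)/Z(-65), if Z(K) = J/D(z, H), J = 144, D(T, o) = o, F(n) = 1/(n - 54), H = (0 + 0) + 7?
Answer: -7/9504 ≈ -0.00073653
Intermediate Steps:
H = 7 (H = 0 + 7 = 7)
F(n) = 1/(-54 + n)
Z(K) = 144/7
F(-12)/Z(-65) = 1/((-54 - 12)*(144/7)) = (7/144)/(-66) = -1/66*7/144 = -7/9504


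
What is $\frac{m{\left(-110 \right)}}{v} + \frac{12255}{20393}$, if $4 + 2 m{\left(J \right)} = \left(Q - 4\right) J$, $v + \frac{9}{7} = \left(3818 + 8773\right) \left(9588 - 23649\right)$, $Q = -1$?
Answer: $\frac{5062504494769}{8424310001946} \approx 0.60094$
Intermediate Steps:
$v = - \frac{1239294366}{7}$ ($v = - \frac{9}{7} + \left(3818 + 8773\right) \left(9588 - 23649\right) = - \frac{9}{7} + 12591 \left(-14061\right) = - \frac{9}{7} - 177042051 = - \frac{1239294366}{7} \approx -1.7704 \cdot 10^{8}$)
$m{\left(J \right)} = -2 - \frac{5 J}{2}$ ($m{\left(J \right)} = -2 + \frac{\left(-1 - 4\right) J}{2} = -2 + \frac{\left(-5\right) J}{2} = -2 - \frac{5 J}{2}$)
$\frac{m{\left(-110 \right)}}{v} + \frac{12255}{20393} = \frac{-2 - -275}{- \frac{1239294366}{7}} + \frac{12255}{20393} = \left(-2 + 275\right) \left(- \frac{7}{1239294366}\right) + 12255 \cdot \frac{1}{20393} = 273 \left(- \frac{7}{1239294366}\right) + \frac{12255}{20393} = - \frac{637}{413098122} + \frac{12255}{20393} = \frac{5062504494769}{8424310001946}$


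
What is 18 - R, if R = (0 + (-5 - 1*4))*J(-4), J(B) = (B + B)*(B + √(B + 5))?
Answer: 234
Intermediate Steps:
J(B) = 2*B*(B + √(5 + B)) (J(B) = (2*B)*(B + √(5 + B)) = 2*B*(B + √(5 + B)))
R = -216 (R = (0 + (-5 - 1*4))*(2*(-4)*(-4 + √(5 - 4))) = (0 + (-5 - 4))*(2*(-4)*(-4 + √1)) = (0 - 9)*(2*(-4)*(-4 + 1)) = -18*(-4)*(-3) = -9*24 = -216)
18 - R = 18 - 1*(-216) = 18 + 216 = 234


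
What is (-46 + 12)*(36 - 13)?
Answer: -782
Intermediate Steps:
(-46 + 12)*(36 - 13) = -34*23 = -782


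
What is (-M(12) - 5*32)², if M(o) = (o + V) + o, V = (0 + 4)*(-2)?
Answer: 30976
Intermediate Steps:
V = -8 (V = 4*(-2) = -8)
M(o) = -8 + 2*o (M(o) = (o - 8) + o = (-8 + o) + o = -8 + 2*o)
(-M(12) - 5*32)² = (-(-8 + 2*12) - 5*32)² = (-(-8 + 24) - 160)² = (-1*16 - 160)² = (-16 - 160)² = (-176)² = 30976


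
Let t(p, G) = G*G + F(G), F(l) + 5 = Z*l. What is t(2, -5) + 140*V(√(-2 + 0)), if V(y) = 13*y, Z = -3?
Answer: 35 + 1820*I*√2 ≈ 35.0 + 2573.9*I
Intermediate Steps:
F(l) = -5 - 3*l
t(p, G) = -5 + G² - 3*G (t(p, G) = G*G + (-5 - 3*G) = G² + (-5 - 3*G) = -5 + G² - 3*G)
t(2, -5) + 140*V(√(-2 + 0)) = (-5 + (-5)² - 3*(-5)) + 140*(13*√(-2 + 0)) = (-5 + 25 + 15) + 140*(13*√(-2)) = 35 + 140*(13*(I*√2)) = 35 + 140*(13*I*√2) = 35 + 1820*I*√2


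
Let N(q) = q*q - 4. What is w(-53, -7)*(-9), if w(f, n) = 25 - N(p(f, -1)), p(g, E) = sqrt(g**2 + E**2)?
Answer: 25029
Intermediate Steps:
p(g, E) = sqrt(E**2 + g**2)
N(q) = -4 + q**2 (N(q) = q**2 - 4 = -4 + q**2)
w(f, n) = 28 - f**2 (w(f, n) = 25 - (-4 + (sqrt((-1)**2 + f**2))**2) = 25 - (-4 + (sqrt(1 + f**2))**2) = 25 - (-4 + (1 + f**2)) = 25 - (-3 + f**2) = 25 + (3 - f**2) = 28 - f**2)
w(-53, -7)*(-9) = (28 - 1*(-53)**2)*(-9) = (28 - 1*2809)*(-9) = (28 - 2809)*(-9) = -2781*(-9) = 25029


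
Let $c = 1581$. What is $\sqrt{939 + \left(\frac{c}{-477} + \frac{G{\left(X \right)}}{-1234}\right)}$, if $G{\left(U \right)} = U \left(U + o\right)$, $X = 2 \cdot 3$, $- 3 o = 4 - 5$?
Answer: $\frac{\sqrt{9004927051311}}{98103} \approx 30.588$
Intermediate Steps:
$o = \frac{1}{3}$ ($o = - \frac{4 - 5}{3} = \left(- \frac{1}{3}\right) \left(-1\right) = \frac{1}{3} \approx 0.33333$)
$X = 6$
$G{\left(U \right)} = U \left(\frac{1}{3} + U\right)$ ($G{\left(U \right)} = U \left(U + \frac{1}{3}\right) = U \left(\frac{1}{3} + U\right)$)
$\sqrt{939 + \left(\frac{c}{-477} + \frac{G{\left(X \right)}}{-1234}\right)} = \sqrt{939 + \left(\frac{1581}{-477} + \frac{6 \left(\frac{1}{3} + 6\right)}{-1234}\right)} = \sqrt{939 + \left(1581 \left(- \frac{1}{477}\right) + 6 \cdot \frac{19}{3} \left(- \frac{1}{1234}\right)\right)} = \sqrt{939 + \left(- \frac{527}{159} + 38 \left(- \frac{1}{1234}\right)\right)} = \sqrt{939 - \frac{328180}{98103}} = \sqrt{\frac{91790537}{98103}} = \frac{\sqrt{9004927051311}}{98103}$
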